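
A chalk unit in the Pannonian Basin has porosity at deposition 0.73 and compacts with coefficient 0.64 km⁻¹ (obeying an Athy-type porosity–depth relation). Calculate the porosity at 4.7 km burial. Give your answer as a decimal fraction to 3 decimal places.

phi = phi₀·exp(−c·Z) = 0.73 × exp(−0.64 × 4.7) = 0.73 × exp(−3.008)
  = 0.73 × 0.0494 = 0.0361

0.036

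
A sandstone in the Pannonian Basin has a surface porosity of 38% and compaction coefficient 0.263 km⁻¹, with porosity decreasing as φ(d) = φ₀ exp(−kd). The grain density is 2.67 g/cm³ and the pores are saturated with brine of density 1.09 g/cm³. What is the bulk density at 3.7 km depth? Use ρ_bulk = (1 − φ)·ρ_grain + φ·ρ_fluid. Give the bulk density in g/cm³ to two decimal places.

2.44 g/cm³

Porosity at depth: φ = 0.38·exp(−0.263×3.7) = 0.38×0.3779 = 0.1436
Bulk density: ρ_b = (1−φ)ρ_g + φ·ρ_f = 0.8564×2.67 + 0.1436×1.09
       = 2.287 + 0.157 = 2.443 g/cm³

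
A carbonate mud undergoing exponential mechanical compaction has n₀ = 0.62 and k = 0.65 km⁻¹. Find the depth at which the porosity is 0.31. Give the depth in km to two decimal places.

Invert Athy's law: d = ln(n₀/n) / k
d = ln(0.62/0.31) / 0.65 = ln(2) / 0.65 = 0.6931 / 0.65 = 1.066 km

1.07 km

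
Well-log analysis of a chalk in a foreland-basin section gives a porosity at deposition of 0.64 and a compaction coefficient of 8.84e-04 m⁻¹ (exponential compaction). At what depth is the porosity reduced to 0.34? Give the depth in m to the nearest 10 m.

720 m

Working in km (1 km = 1000 m; β in km⁻¹ = β in m⁻¹ × 1000):
Invert Athy's law: d = ln(φ₀/φ) / β
d = ln(0.64/0.34) / 0.884 = ln(1.882) / 0.884 = 0.6325 / 0.884 = 0.716 km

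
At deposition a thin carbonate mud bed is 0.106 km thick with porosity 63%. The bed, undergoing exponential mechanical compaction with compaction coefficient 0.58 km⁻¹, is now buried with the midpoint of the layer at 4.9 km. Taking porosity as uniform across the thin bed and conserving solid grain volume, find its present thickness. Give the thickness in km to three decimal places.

Porosity at 4.9 km: phi = 0.63·exp(−0.58×4.9) = 0.0367
Solid-volume conservation: h(1−phi) = h₀(1−phi₀) ⇒ h = h₀·(1−phi₀)/(1−phi)
h = 0.106 × (1 − 0.63)/(1 − 0.0367) = 0.106 × 0.3841 = 0.0407 km

0.041 km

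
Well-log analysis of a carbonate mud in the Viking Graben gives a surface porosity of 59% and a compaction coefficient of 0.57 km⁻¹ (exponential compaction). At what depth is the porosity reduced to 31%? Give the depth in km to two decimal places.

1.13 km

Invert Athy's law: d = ln(φ₀/φ) / β
d = ln(0.59/0.31) / 0.57 = ln(1.903) / 0.57 = 0.6436 / 0.57 = 1.129 km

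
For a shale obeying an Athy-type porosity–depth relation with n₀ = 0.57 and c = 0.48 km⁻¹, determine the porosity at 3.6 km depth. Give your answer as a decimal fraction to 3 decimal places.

0.101

n = n₀·exp(−c·d) = 0.57 × exp(−0.48 × 3.6) = 0.57 × exp(−1.728)
  = 0.57 × 0.1776 = 0.1013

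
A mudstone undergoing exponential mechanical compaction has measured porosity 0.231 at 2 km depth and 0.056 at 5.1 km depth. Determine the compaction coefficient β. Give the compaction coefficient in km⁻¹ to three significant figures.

Athy: phi(d) = phi₀ e^(−βd) ⇒ phi₁/phi₂ = e^{β(d₂−d₁)} ⇒ β = ln(phi₁/phi₂)/(d₂−d₁)
β = ln(0.231/0.056) / (5.1 − 2) = ln(4.125) / 3.1 = 1.4171 / 3.1 = 0.4571 km⁻¹

0.457 km⁻¹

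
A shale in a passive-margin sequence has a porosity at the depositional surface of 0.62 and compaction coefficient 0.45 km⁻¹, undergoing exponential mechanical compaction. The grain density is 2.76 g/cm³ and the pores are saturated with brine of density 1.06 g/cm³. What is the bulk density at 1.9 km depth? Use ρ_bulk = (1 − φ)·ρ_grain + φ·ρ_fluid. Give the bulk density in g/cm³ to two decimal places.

Porosity at depth: n = 0.62·exp(−0.45×1.9) = 0.62×0.4253 = 0.2637
Bulk density: ρ_b = (1−n)ρ_g + n·ρ_f = 0.7363×2.76 + 0.2637×1.06
       = 2.032 + 0.279 = 2.312 g/cm³

2.31 g/cm³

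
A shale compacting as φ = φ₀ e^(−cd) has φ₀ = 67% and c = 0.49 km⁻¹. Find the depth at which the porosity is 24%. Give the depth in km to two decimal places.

2.10 km

Invert Athy's law: d = ln(φ₀/φ) / c
d = ln(0.67/0.24) / 0.49 = ln(2.792) / 0.49 = 1.0266 / 0.49 = 2.095 km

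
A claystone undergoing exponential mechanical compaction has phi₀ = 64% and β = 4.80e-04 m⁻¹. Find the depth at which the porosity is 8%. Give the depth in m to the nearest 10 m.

4330 m

Working in km (1 km = 1000 m; β in km⁻¹ = β in m⁻¹ × 1000):
Invert Athy's law: d = ln(phi₀/phi) / β
d = ln(0.64/0.08) / 0.48 = ln(8) / 0.48 = 2.0794 / 0.48 = 4.332 km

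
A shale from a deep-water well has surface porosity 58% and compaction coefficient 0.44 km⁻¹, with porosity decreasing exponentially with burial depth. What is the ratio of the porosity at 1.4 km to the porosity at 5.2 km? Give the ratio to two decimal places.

5.32

phi(z₁)/phi(z₂) = e^(−c·z₁)/e^(−c·z₂) = e^{c(z₂−z₁)}
= exp(0.44 × 3.8) = exp(1.672) = 5.3228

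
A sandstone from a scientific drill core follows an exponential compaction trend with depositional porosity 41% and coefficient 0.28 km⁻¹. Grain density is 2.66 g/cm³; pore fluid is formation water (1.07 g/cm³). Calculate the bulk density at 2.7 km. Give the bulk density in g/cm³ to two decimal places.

2.35 g/cm³

Porosity at depth: n = 0.41·exp(−0.28×2.7) = 0.41×0.4695 = 0.1925
Bulk density: ρ_b = (1−n)ρ_g + n·ρ_f = 0.8075×2.66 + 0.1925×1.07
       = 2.148 + 0.206 = 2.354 g/cm³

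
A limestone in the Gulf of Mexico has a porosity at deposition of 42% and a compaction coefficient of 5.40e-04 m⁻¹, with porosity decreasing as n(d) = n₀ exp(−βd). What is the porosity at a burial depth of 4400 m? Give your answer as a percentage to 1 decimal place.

3.9%

Working in km (1 km = 1000 m; β in km⁻¹ = β in m⁻¹ × 1000):
n = n₀·exp(−β·d) = 0.42 × exp(−0.54 × 4.4) = 0.42 × exp(−2.376)
  = 0.42 × 0.0929 = 0.0390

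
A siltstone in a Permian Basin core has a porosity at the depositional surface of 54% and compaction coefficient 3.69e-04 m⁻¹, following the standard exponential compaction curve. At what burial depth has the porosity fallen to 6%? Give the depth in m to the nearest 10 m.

5950 m

Working in km (1 km = 1000 m; k in km⁻¹ = k in m⁻¹ × 1000):
Invert Athy's law: d = ln(n₀/n) / k
d = ln(0.54/0.06) / 0.369 = ln(9) / 0.369 = 2.1972 / 0.369 = 5.955 km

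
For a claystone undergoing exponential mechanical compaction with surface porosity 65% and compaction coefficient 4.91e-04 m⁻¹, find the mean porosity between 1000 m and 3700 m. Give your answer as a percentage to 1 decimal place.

22.0%

Working in km (1 km = 1000 m; β in km⁻¹ = β in m⁻¹ × 1000):
⟨phi⟩ = (1/(Z₂−Z₁)) ∫ phi₀ e^(−βZ) dZ = phi₀·(e^(−β·Z₁) − e^(−β·Z₂)) / (β·(Z₂−Z₁))
e^(−0.491×1) = 0.6120; e^(−0.491×3.7) = 0.1626
⟨phi⟩ = 0.65 × (0.6120 − 0.1626) / (0.491 × 2.7) = 0.65 × 0.3390 = 0.2204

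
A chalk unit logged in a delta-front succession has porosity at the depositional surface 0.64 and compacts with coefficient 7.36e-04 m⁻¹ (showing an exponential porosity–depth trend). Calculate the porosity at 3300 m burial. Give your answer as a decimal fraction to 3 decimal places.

0.056

Working in km (1 km = 1000 m; β in km⁻¹ = β in m⁻¹ × 1000):
φ = φ₀·exp(−β·d) = 0.64 × exp(−0.736 × 3.3) = 0.64 × exp(−2.429)
  = 0.64 × 0.0881 = 0.0564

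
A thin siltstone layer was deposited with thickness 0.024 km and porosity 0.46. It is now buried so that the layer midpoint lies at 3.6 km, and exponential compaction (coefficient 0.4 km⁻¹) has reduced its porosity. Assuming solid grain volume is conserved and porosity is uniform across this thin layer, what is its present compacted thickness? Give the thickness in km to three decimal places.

Porosity at 3.6 km: n = 0.46·exp(−0.4×3.6) = 0.1090
Solid-volume conservation: h(1−n) = h₀(1−n₀) ⇒ h = h₀·(1−n₀)/(1−n)
h = 0.024 × (1 − 0.46)/(1 − 0.1090) = 0.024 × 0.6061 = 0.0145 km

0.015 km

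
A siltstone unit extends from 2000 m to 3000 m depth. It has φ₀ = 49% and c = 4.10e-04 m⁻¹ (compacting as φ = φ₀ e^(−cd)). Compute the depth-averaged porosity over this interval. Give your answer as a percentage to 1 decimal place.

Working in km (1 km = 1000 m; c in km⁻¹ = c in m⁻¹ × 1000):
⟨φ⟩ = (1/(d₂−d₁)) ∫ φ₀ e^(−cd) dd = φ₀·(e^(−c·d₁) − e^(−c·d₂)) / (c·(d₂−d₁))
e^(−0.41×2) = 0.4404; e^(−0.41×3) = 0.2923
⟨φ⟩ = 0.49 × (0.4404 − 0.2923) / (0.41 × 1) = 0.49 × 0.3613 = 0.1770

17.7%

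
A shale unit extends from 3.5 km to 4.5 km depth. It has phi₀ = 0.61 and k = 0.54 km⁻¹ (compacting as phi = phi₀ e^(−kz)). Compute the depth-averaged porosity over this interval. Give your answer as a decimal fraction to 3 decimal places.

0.071

⟨phi⟩ = (1/(z₂−z₁)) ∫ phi₀ e^(−kz) dz = phi₀·(e^(−k·z₁) − e^(−k·z₂)) / (k·(z₂−z₁))
e^(−0.54×3.5) = 0.1511; e^(−0.54×4.5) = 0.0880
⟨phi⟩ = 0.61 × (0.1511 − 0.0880) / (0.54 × 1) = 0.61 × 0.1167 = 0.0712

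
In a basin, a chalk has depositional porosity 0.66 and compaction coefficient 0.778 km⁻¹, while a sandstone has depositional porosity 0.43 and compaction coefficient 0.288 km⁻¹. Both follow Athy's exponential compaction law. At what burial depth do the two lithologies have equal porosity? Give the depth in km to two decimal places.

0.87 km

Set φ₀ₐ e^(−βₐZ) = φ₀ᵦ e^(−βᵦZ) ⇒ ln(φ₀ₐ/φ₀ᵦ) = (βₐ − βᵦ)·Z
Z = ln(0.66/0.43) / (0.778 − 0.288) = 0.4285 / 0.49 = 0.874 km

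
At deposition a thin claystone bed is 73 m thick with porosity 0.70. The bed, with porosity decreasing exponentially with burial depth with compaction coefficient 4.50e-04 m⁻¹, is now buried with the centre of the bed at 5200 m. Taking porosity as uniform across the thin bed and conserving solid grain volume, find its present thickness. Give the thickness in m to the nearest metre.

23 m

Working in km (1 km = 1000 m; β in km⁻¹ = β in m⁻¹ × 1000):
Porosity at 5.2 km: φ = 0.7·exp(−0.45×5.2) = 0.0674
Solid-volume conservation: h(1−φ) = h₀(1−φ₀) ⇒ h = h₀·(1−φ₀)/(1−φ)
h = 0.073 × (1 − 0.7)/(1 − 0.0674) = 0.073 × 0.3217 = 0.0235 km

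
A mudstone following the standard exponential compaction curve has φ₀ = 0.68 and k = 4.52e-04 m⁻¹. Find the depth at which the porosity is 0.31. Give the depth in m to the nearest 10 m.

1740 m

Working in km (1 km = 1000 m; k in km⁻¹ = k in m⁻¹ × 1000):
Invert Athy's law: d = ln(φ₀/φ) / k
d = ln(0.68/0.31) / 0.452 = ln(2.194) / 0.452 = 0.7855 / 0.452 = 1.738 km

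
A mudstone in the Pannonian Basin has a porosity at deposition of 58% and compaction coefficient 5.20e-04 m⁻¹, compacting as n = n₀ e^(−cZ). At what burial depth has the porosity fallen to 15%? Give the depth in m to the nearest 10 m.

2600 m

Working in km (1 km = 1000 m; c in km⁻¹ = c in m⁻¹ × 1000):
Invert Athy's law: Z = ln(n₀/n) / c
Z = ln(0.58/0.15) / 0.52 = ln(3.867) / 0.52 = 1.3524 / 0.52 = 2.601 km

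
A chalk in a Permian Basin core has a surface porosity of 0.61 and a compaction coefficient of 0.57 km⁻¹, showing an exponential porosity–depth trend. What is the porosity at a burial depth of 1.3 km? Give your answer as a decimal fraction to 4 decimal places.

φ = φ₀·exp(−c·Z) = 0.61 × exp(−0.57 × 1.3) = 0.61 × exp(−0.741)
  = 0.61 × 0.4766 = 0.2907

0.2907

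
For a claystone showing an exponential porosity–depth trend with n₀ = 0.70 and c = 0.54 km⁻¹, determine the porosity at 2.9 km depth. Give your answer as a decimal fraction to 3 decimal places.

0.146

n = n₀·exp(−c·Z) = 0.7 × exp(−0.54 × 2.9) = 0.7 × exp(−1.566)
  = 0.7 × 0.2089 = 0.1462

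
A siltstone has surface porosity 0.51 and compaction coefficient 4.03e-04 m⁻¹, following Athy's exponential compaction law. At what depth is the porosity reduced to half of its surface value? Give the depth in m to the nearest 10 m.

Working in km (1 km = 1000 m; k in km⁻¹ = k in m⁻¹ × 1000):
φ/φ₀ = 1/2 ⇒ exp(−k·z) = 1/2 ⇒ z = ln(2) / k
z = 0.6931 / 0.403 = 1.720 km

1720 m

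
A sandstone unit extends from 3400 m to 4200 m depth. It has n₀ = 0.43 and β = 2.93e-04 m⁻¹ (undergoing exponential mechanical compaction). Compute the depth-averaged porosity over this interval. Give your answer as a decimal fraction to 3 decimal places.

0.142

Working in km (1 km = 1000 m; β in km⁻¹ = β in m⁻¹ × 1000):
⟨n⟩ = (1/(Z₂−Z₁)) ∫ n₀ e^(−βZ) dZ = n₀·(e^(−β·Z₁) − e^(−β·Z₂)) / (β·(Z₂−Z₁))
e^(−0.293×3.4) = 0.3693; e^(−0.293×4.2) = 0.2921
⟨n⟩ = 0.43 × (0.3693 − 0.2921) / (0.293 × 0.8) = 0.43 × 0.3292 = 0.1416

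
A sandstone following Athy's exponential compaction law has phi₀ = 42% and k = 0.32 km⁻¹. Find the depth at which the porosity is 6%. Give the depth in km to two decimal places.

6.08 km

Invert Athy's law: z = ln(phi₀/phi) / k
z = ln(0.42/0.06) / 0.32 = ln(7) / 0.32 = 1.9459 / 0.32 = 6.081 km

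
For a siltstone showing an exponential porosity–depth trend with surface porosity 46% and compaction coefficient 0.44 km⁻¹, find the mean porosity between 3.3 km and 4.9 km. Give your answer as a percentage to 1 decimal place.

⟨φ⟩ = (1/(d₂−d₁)) ∫ φ₀ e^(−cd) dd = φ₀·(e^(−c·d₁) − e^(−c·d₂)) / (c·(d₂−d₁))
e^(−0.44×3.3) = 0.2341; e^(−0.44×4.9) = 0.1158
⟨φ⟩ = 0.46 × (0.2341 − 0.1158) / (0.44 × 1.6) = 0.46 × 0.1681 = 0.0773

7.7%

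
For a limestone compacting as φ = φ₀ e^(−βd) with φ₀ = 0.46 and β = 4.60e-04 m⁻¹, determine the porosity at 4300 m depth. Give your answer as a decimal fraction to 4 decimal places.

0.0636

Working in km (1 km = 1000 m; β in km⁻¹ = β in m⁻¹ × 1000):
φ = φ₀·exp(−β·d) = 0.46 × exp(−0.46 × 4.3) = 0.46 × exp(−1.978)
  = 0.46 × 0.1383 = 0.0636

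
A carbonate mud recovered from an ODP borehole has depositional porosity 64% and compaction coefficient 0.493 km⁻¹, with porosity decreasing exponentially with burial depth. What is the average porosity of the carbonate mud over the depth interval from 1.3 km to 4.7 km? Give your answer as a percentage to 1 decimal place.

16.4%

⟨phi⟩ = (1/(Z₂−Z₁)) ∫ phi₀ e^(−βZ) dZ = phi₀·(e^(−β·Z₁) − e^(−β·Z₂)) / (β·(Z₂−Z₁))
e^(−0.493×1.3) = 0.5268; e^(−0.493×4.7) = 0.0986
⟨phi⟩ = 0.64 × (0.5268 − 0.0986) / (0.493 × 3.4) = 0.64 × 0.2555 = 0.1635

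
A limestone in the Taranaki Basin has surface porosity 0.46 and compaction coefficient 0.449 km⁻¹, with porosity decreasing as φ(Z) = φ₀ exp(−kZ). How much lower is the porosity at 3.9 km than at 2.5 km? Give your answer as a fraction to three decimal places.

0.070

φ(2.5) = 0.46·e^(−0.449×2.5) = 0.1497
φ(3.9) = 0.46·e^(−0.449×3.9) = 0.0798
Δφ = 0.1497 − 0.0798 = 0.0699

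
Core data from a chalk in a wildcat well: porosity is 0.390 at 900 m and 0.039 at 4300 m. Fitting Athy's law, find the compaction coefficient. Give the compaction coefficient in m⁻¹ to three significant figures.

Working in km (1 km = 1000 m; c in km⁻¹ = c in m⁻¹ × 1000):
Athy: n(z) = n₀ e^(−cz) ⇒ n₁/n₂ = e^{c(z₂−z₁)} ⇒ c = ln(n₁/n₂)/(z₂−z₁)
c = ln(0.39/0.039) / (4.3 − 0.9) = ln(10) / 3.4 = 2.3026 / 3.4 = 0.6772 km⁻¹

0.000677 m⁻¹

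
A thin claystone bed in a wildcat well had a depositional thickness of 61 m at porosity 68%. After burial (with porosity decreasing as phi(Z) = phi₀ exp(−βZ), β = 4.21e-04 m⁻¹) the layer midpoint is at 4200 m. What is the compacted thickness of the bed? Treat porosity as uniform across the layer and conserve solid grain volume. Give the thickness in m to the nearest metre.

Working in km (1 km = 1000 m; β in km⁻¹ = β in m⁻¹ × 1000):
Porosity at 4.2 km: phi = 0.68·exp(−0.421×4.2) = 0.1160
Solid-volume conservation: h(1−phi) = h₀(1−phi₀) ⇒ h = h₀·(1−phi₀)/(1−phi)
h = 0.061 × (1 − 0.68)/(1 − 0.1160) = 0.061 × 0.3620 = 0.0221 km

22 m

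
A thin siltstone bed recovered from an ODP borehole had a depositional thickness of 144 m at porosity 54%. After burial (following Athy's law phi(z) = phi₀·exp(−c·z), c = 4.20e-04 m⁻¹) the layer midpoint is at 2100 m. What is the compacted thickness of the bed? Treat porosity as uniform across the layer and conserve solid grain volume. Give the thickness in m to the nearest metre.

85 m

Working in km (1 km = 1000 m; c in km⁻¹ = c in m⁻¹ × 1000):
Porosity at 2.1 km: phi = 0.54·exp(−0.42×2.1) = 0.2235
Solid-volume conservation: h(1−phi) = h₀(1−phi₀) ⇒ h = h₀·(1−phi₀)/(1−phi)
h = 0.144 × (1 − 0.54)/(1 − 0.2235) = 0.144 × 0.5924 = 0.0853 km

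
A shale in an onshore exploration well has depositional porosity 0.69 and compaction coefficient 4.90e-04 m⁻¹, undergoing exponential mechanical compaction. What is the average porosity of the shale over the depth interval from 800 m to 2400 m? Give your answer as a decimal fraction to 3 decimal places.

Working in km (1 km = 1000 m; β in km⁻¹ = β in m⁻¹ × 1000):
⟨n⟩ = (1/(Z₂−Z₁)) ∫ n₀ e^(−βZ) dZ = n₀·(e^(−β·Z₁) − e^(−β·Z₂)) / (β·(Z₂−Z₁))
e^(−0.49×0.8) = 0.6757; e^(−0.49×2.4) = 0.3085
⟨n⟩ = 0.69 × (0.6757 − 0.3085) / (0.49 × 1.6) = 0.69 × 0.4684 = 0.3232

0.323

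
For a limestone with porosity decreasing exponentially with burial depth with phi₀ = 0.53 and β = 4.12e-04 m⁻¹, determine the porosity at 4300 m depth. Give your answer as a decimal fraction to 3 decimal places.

0.090

Working in km (1 km = 1000 m; β in km⁻¹ = β in m⁻¹ × 1000):
phi = phi₀·exp(−β·d) = 0.53 × exp(−0.412 × 4.3) = 0.53 × exp(−1.772)
  = 0.53 × 0.1701 = 0.0901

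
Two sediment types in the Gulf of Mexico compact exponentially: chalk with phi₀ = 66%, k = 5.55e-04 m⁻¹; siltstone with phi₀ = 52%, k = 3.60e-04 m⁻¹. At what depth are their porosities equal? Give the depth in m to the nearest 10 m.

Working in km (1 km = 1000 m; k in km⁻¹ = k in m⁻¹ × 1000):
Set phi₀ₐ e^(−kₐz) = phi₀ᵦ e^(−kᵦz) ⇒ ln(phi₀ₐ/phi₀ᵦ) = (kₐ − kᵦ)·z
z = ln(0.66/0.52) / (0.555 − 0.36) = 0.2384 / 0.195 = 1.223 km

1220 m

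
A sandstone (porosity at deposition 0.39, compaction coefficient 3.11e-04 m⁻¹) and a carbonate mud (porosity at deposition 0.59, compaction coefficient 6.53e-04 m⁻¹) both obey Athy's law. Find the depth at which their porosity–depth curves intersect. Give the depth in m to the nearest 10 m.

Working in km (1 km = 1000 m; β in km⁻¹ = β in m⁻¹ × 1000):
Set n₀ₐ e^(−βₐz) = n₀ᵦ e^(−βᵦz) ⇒ ln(n₀ₐ/n₀ᵦ) = (βₐ − βᵦ)·z
z = ln(0.39/0.59) / (0.311 − 0.653) = -0.4140 / -0.342 = 1.210 km

1210 m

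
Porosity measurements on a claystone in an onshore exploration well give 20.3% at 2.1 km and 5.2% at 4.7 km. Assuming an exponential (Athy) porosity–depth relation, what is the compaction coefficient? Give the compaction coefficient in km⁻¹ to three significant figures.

Athy: phi(Z) = phi₀ e^(−kZ) ⇒ phi₁/phi₂ = e^{k(Z₂−Z₁)} ⇒ k = ln(phi₁/phi₂)/(Z₂−Z₁)
k = ln(0.203/0.052) / (4.7 − 2.1) = ln(3.904) / 2.6 = 1.3620 / 2.6 = 0.5238 km⁻¹

0.524 km⁻¹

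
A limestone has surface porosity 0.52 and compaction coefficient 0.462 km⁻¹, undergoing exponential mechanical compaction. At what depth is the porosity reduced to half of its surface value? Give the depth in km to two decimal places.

1.50 km

n/n₀ = 1/2 ⇒ exp(−c·Z) = 1/2 ⇒ Z = ln(2) / c
Z = 0.6931 / 0.462 = 1.500 km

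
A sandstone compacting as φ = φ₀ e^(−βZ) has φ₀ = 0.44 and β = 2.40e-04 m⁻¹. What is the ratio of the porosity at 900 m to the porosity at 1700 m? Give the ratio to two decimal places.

1.21

Working in km (1 km = 1000 m; β in km⁻¹ = β in m⁻¹ × 1000):
φ(Z₁)/φ(Z₂) = e^(−β·Z₁)/e^(−β·Z₂) = e^{β(Z₂−Z₁)}
= exp(0.24 × 0.8) = exp(0.192) = 1.2117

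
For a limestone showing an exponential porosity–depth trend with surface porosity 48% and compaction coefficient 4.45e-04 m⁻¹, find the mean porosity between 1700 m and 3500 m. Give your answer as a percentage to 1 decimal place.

Working in km (1 km = 1000 m; k in km⁻¹ = k in m⁻¹ × 1000):
⟨phi⟩ = (1/(Z₂−Z₁)) ∫ phi₀ e^(−kZ) dZ = phi₀·(e^(−k·Z₁) − e^(−k·Z₂)) / (k·(Z₂−Z₁))
e^(−0.445×1.7) = 0.4693; e^(−0.445×3.5) = 0.2107
⟨phi⟩ = 0.48 × (0.4693 − 0.2107) / (0.445 × 1.8) = 0.48 × 0.3229 = 0.1550

15.5%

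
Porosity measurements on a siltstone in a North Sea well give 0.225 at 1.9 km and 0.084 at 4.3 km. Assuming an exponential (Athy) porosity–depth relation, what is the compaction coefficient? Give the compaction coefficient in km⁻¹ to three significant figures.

0.411 km⁻¹

Athy: n(Z) = n₀ e^(−βZ) ⇒ n₁/n₂ = e^{β(Z₂−Z₁)} ⇒ β = ln(n₁/n₂)/(Z₂−Z₁)
β = ln(0.225/0.084) / (4.3 − 1.9) = ln(2.679) / 2.4 = 0.9853 / 2.4 = 0.4105 km⁻¹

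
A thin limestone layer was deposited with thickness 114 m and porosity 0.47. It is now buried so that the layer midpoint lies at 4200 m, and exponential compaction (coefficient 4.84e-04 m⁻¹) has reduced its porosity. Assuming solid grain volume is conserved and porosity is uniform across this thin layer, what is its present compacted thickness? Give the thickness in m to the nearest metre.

Working in km (1 km = 1000 m; β in km⁻¹ = β in m⁻¹ × 1000):
Porosity at 4.2 km: φ = 0.47·exp(−0.484×4.2) = 0.0616
Solid-volume conservation: h(1−φ) = h₀(1−φ₀) ⇒ h = h₀·(1−φ₀)/(1−φ)
h = 0.114 × (1 − 0.47)/(1 − 0.0616) = 0.114 × 0.5648 = 0.0644 km

64 m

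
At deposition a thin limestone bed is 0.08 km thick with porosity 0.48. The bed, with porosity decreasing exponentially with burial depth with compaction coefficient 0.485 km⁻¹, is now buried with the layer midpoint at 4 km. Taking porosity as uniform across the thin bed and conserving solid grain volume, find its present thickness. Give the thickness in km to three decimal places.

Porosity at 4 km: φ = 0.48·exp(−0.485×4) = 0.0690
Solid-volume conservation: h(1−φ) = h₀(1−φ₀) ⇒ h = h₀·(1−φ₀)/(1−φ)
h = 0.08 × (1 − 0.48)/(1 − 0.0690) = 0.08 × 0.5585 = 0.0447 km

0.045 km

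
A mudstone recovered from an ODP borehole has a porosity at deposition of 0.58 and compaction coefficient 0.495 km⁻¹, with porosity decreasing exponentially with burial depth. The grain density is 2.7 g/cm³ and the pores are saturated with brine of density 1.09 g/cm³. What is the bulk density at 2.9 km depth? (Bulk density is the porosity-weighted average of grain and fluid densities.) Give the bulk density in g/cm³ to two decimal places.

2.48 g/cm³

Porosity at depth: phi = 0.58·exp(−0.495×2.9) = 0.58×0.2380 = 0.1380
Bulk density: ρ_b = (1−phi)ρ_g + phi·ρ_f = 0.8620×2.7 + 0.1380×1.09
       = 2.327 + 0.150 = 2.478 g/cm³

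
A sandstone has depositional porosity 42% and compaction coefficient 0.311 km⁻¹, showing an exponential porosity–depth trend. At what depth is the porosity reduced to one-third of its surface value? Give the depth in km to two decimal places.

phi/phi₀ = 1/3 ⇒ exp(−k·Z) = 1/3 ⇒ Z = ln(3) / k
Z = 1.0986 / 0.311 = 3.533 km

3.53 km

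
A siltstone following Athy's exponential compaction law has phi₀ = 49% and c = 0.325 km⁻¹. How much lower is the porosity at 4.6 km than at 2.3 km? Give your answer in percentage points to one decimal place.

phi(2.3) = 0.49·e^(−0.325×2.3) = 0.2320
phi(4.6) = 0.49·e^(−0.325×4.6) = 0.1099
Δphi = 0.2320 − 0.1099 = 0.1222

12.2 percentage points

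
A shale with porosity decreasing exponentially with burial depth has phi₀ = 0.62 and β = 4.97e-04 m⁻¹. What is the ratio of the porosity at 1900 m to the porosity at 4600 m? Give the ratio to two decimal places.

Working in km (1 km = 1000 m; β in km⁻¹ = β in m⁻¹ × 1000):
phi(Z₁)/phi(Z₂) = e^(−β·Z₁)/e^(−β·Z₂) = e^{β(Z₂−Z₁)}
= exp(0.497 × 2.7) = exp(1.342) = 3.8263

3.83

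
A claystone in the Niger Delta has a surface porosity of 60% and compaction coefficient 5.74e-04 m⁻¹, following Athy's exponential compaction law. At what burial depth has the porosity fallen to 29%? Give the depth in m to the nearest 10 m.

Working in km (1 km = 1000 m; c in km⁻¹ = c in m⁻¹ × 1000):
Invert Athy's law: Z = ln(phi₀/phi) / c
Z = ln(0.6/0.29) / 0.574 = ln(2.069) / 0.574 = 0.7270 / 0.574 = 1.267 km

1270 m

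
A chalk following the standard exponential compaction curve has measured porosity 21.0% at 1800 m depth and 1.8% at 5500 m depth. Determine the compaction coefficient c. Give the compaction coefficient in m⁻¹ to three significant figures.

0.000664 m⁻¹

Working in km (1 km = 1000 m; c in km⁻¹ = c in m⁻¹ × 1000):
Athy: n(Z) = n₀ e^(−cZ) ⇒ n₁/n₂ = e^{c(Z₂−Z₁)} ⇒ c = ln(n₁/n₂)/(Z₂−Z₁)
c = ln(0.21/0.018) / (5.5 − 1.8) = ln(11.67) / 3.7 = 2.4567 / 3.7 = 0.664 km⁻¹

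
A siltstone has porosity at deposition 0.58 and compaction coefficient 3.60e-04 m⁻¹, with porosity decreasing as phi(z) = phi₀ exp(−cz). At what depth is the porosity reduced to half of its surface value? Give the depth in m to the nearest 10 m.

1930 m

Working in km (1 km = 1000 m; c in km⁻¹ = c in m⁻¹ × 1000):
phi/phi₀ = 1/2 ⇒ exp(−c·z) = 1/2 ⇒ z = ln(2) / c
z = 0.6931 / 0.36 = 1.925 km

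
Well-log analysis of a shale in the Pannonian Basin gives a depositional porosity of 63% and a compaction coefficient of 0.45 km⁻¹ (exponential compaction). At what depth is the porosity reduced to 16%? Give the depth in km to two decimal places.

3.05 km

Invert Athy's law: Z = ln(phi₀/phi) / β
Z = ln(0.63/0.16) / 0.45 = ln(3.938) / 0.45 = 1.3705 / 0.45 = 3.046 km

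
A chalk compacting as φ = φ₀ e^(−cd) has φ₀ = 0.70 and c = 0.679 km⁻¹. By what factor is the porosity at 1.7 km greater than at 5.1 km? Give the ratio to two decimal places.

φ(d₁)/φ(d₂) = e^(−c·d₁)/e^(−c·d₂) = e^{c(d₂−d₁)}
= exp(0.679 × 3.4) = exp(2.309) = 10.0603

10.06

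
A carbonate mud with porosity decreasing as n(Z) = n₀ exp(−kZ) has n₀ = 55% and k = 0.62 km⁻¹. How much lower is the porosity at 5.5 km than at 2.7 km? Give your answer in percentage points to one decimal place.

8.5 percentage points

n(2.7) = 0.55·e^(−0.62×2.7) = 0.1031
n(5.5) = 0.55·e^(−0.62×5.5) = 0.0182
Δn = 0.1031 − 0.0182 = 0.0849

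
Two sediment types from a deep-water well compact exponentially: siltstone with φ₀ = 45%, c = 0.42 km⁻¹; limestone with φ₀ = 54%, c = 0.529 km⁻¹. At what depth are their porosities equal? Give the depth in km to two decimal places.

1.67 km

Set φ₀ₐ e^(−cₐd) = φ₀ᵦ e^(−cᵦd) ⇒ ln(φ₀ₐ/φ₀ᵦ) = (cₐ − cᵦ)·d
d = ln(0.45/0.54) / (0.42 − 0.529) = -0.1823 / -0.109 = 1.673 km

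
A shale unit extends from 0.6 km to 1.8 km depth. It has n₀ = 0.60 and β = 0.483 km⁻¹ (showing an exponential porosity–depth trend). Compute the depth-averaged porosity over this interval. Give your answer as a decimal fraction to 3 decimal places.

⟨n⟩ = (1/(Z₂−Z₁)) ∫ n₀ e^(−βZ) dZ = n₀·(e^(−β·Z₁) − e^(−β·Z₂)) / (β·(Z₂−Z₁))
e^(−0.483×0.6) = 0.7484; e^(−0.483×1.8) = 0.4192
⟨n⟩ = 0.6 × (0.7484 − 0.4192) / (0.483 × 1.2) = 0.6 × 0.5680 = 0.3408

0.341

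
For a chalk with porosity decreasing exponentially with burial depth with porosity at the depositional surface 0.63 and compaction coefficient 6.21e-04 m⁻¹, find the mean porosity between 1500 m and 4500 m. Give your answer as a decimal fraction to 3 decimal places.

Working in km (1 km = 1000 m; k in km⁻¹ = k in m⁻¹ × 1000):
⟨phi⟩ = (1/(d₂−d₁)) ∫ phi₀ e^(−kd) dd = phi₀·(e^(−k·d₁) − e^(−k·d₂)) / (k·(d₂−d₁))
e^(−0.621×1.5) = 0.3940; e^(−0.621×4.5) = 0.0611
⟨phi⟩ = 0.63 × (0.3940 − 0.0611) / (0.621 × 3) = 0.63 × 0.1786 = 0.1125

0.113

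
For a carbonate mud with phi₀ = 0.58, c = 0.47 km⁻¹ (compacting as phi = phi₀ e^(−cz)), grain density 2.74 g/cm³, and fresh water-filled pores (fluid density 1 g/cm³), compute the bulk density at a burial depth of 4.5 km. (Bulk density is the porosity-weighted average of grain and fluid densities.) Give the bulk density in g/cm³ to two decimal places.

2.62 g/cm³

Porosity at depth: phi = 0.58·exp(−0.47×4.5) = 0.58×0.1206 = 0.0700
Bulk density: ρ_b = (1−phi)ρ_g + phi·ρ_f = 0.9300×2.74 + 0.0700×1
       = 2.548 + 0.070 = 2.618 g/cm³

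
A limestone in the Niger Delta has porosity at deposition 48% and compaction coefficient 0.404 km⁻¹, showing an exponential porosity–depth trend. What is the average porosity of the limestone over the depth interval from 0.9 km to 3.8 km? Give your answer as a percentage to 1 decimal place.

⟨phi⟩ = (1/(z₂−z₁)) ∫ phi₀ e^(−βz) dz = phi₀·(e^(−β·z₁) − e^(−β·z₂)) / (β·(z₂−z₁))
e^(−0.404×0.9) = 0.6952; e^(−0.404×3.8) = 0.2154
⟨phi⟩ = 0.48 × (0.6952 − 0.2154) / (0.404 × 2.9) = 0.48 × 0.4095 = 0.1966

19.7%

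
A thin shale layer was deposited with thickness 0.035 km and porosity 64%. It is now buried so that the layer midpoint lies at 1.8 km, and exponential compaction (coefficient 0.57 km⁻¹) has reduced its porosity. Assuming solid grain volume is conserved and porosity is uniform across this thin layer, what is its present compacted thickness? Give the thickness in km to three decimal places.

0.016 km

Porosity at 1.8 km: phi = 0.64·exp(−0.57×1.8) = 0.2294
Solid-volume conservation: h(1−phi) = h₀(1−phi₀) ⇒ h = h₀·(1−phi₀)/(1−phi)
h = 0.035 × (1 − 0.64)/(1 − 0.2294) = 0.035 × 0.4672 = 0.0164 km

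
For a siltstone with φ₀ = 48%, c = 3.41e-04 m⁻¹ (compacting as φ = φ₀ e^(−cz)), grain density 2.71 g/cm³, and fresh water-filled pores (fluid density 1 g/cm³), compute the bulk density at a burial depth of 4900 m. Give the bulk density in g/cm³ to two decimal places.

Working in km (1 km = 1000 m; c in km⁻¹ = c in m⁻¹ × 1000):
Porosity at depth: φ = 0.48·exp(−0.341×4.9) = 0.48×0.1881 = 0.0903
Bulk density: ρ_b = (1−φ)ρ_g + φ·ρ_f = 0.9097×2.71 + 0.0903×1
       = 2.465 + 0.090 = 2.556 g/cm³

2.56 g/cm³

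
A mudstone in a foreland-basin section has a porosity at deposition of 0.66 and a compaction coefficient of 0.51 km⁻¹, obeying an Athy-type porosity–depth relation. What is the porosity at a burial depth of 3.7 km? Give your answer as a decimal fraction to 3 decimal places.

φ = φ₀·exp(−k·z) = 0.66 × exp(−0.51 × 3.7) = 0.66 × exp(−1.887)
  = 0.66 × 0.1515 = 0.1000

0.100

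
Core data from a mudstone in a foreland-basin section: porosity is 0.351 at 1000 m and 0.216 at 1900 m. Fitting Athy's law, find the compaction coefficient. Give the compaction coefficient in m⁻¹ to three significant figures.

0.000539 m⁻¹

Working in km (1 km = 1000 m; k in km⁻¹ = k in m⁻¹ × 1000):
Athy: phi(z) = phi₀ e^(−kz) ⇒ phi₁/phi₂ = e^{k(z₂−z₁)} ⇒ k = ln(phi₁/phi₂)/(z₂−z₁)
k = ln(0.351/0.216) / (1.9 − 1) = ln(1.625) / 0.9 = 0.4855 / 0.9 = 0.5395 km⁻¹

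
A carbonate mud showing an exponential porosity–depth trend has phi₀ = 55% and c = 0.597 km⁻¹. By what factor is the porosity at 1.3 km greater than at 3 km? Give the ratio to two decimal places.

2.76

phi(z₁)/phi(z₂) = e^(−c·z₁)/e^(−c·z₂) = e^{c(z₂−z₁)}
= exp(0.597 × 1.7) = exp(1.015) = 2.7591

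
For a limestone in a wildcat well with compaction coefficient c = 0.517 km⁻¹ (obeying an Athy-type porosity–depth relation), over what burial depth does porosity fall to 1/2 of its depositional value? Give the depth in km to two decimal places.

1.34 km

φ/φ₀ = 1/2 ⇒ exp(−c·d) = 1/2 ⇒ d = ln(2) / c
d = 0.6931 / 0.517 = 1.341 km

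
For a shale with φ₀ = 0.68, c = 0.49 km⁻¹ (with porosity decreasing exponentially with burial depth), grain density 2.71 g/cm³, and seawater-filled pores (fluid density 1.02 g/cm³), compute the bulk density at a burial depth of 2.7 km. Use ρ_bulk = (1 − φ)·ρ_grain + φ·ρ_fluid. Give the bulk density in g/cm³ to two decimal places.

Porosity at depth: φ = 0.68·exp(−0.49×2.7) = 0.68×0.2663 = 0.1811
Bulk density: ρ_b = (1−φ)ρ_g + φ·ρ_f = 0.8189×2.71 + 0.1811×1.02
       = 2.219 + 0.185 = 2.404 g/cm³

2.40 g/cm³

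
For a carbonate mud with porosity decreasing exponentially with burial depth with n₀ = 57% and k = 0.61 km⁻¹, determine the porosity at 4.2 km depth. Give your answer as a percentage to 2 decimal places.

4.40%

n = n₀·exp(−k·d) = 0.57 × exp(−0.61 × 4.2) = 0.57 × exp(−2.562)
  = 0.57 × 0.0772 = 0.0440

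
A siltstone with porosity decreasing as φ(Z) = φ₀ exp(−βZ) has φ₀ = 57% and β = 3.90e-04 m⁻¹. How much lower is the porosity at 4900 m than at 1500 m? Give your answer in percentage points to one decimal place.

Working in km (1 km = 1000 m; β in km⁻¹ = β in m⁻¹ × 1000):
φ(1.5) = 0.57·e^(−0.39×1.5) = 0.3176
φ(4.9) = 0.57·e^(−0.39×4.9) = 0.0843
Δφ = 0.3176 − 0.0843 = 0.2332

23.3 percentage points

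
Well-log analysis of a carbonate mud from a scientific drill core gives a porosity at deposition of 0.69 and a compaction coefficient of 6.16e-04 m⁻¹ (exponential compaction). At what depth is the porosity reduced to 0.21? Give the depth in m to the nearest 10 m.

1930 m

Working in km (1 km = 1000 m; c in km⁻¹ = c in m⁻¹ × 1000):
Invert Athy's law: z = ln(φ₀/φ) / c
z = ln(0.69/0.21) / 0.616 = ln(3.286) / 0.616 = 1.1896 / 0.616 = 1.931 km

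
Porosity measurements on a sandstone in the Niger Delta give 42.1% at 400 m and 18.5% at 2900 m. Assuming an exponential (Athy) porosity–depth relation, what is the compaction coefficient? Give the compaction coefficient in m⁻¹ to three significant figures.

Working in km (1 km = 1000 m; k in km⁻¹ = k in m⁻¹ × 1000):
Athy: n(z) = n₀ e^(−kz) ⇒ n₁/n₂ = e^{k(z₂−z₁)} ⇒ k = ln(n₁/n₂)/(z₂−z₁)
k = ln(0.421/0.185) / (2.9 − 0.4) = ln(2.276) / 2.5 = 0.8223 / 2.5 = 0.3289 km⁻¹

0.000329 m⁻¹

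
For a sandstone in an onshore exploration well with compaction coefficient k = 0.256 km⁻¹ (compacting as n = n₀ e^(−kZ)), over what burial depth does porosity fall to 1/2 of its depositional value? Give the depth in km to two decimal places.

2.71 km

n/n₀ = 1/2 ⇒ exp(−k·Z) = 1/2 ⇒ Z = ln(2) / k
Z = 0.6931 / 0.256 = 2.708 km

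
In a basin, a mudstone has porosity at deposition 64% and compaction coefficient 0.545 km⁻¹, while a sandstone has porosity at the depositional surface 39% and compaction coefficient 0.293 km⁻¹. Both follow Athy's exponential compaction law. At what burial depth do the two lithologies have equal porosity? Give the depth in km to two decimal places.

1.97 km

Set n₀ₐ e^(−cₐZ) = n₀ᵦ e^(−cᵦZ) ⇒ ln(n₀ₐ/n₀ᵦ) = (cₐ − cᵦ)·Z
Z = ln(0.64/0.39) / (0.545 − 0.293) = 0.4953 / 0.252 = 1.966 km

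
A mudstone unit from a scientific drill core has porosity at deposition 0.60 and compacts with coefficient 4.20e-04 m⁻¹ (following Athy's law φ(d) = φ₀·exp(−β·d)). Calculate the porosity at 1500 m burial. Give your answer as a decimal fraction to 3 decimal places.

Working in km (1 km = 1000 m; β in km⁻¹ = β in m⁻¹ × 1000):
φ = φ₀·exp(−β·d) = 0.6 × exp(−0.42 × 1.5) = 0.6 × exp(−0.63)
  = 0.6 × 0.5326 = 0.3196

0.320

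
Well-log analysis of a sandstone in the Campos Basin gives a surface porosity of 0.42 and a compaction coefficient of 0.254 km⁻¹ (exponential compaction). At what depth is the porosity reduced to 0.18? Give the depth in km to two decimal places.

Invert Athy's law: d = ln(n₀/n) / k
d = ln(0.42/0.18) / 0.254 = ln(2.333) / 0.254 = 0.8473 / 0.254 = 3.336 km

3.34 km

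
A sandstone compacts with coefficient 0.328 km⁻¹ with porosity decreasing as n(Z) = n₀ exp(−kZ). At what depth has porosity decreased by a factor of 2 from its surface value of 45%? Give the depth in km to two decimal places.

n/n₀ = 1/2 ⇒ exp(−k·Z) = 1/2 ⇒ Z = ln(2) / k
Z = 0.6931 / 0.328 = 2.113 km

2.11 km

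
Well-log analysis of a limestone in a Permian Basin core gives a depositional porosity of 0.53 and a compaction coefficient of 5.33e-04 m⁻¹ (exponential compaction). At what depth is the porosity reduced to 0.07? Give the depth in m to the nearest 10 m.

3800 m

Working in km (1 km = 1000 m; β in km⁻¹ = β in m⁻¹ × 1000):
Invert Athy's law: d = ln(n₀/n) / β
d = ln(0.53/0.07) / 0.533 = ln(7.571) / 0.533 = 2.0244 / 0.533 = 3.798 km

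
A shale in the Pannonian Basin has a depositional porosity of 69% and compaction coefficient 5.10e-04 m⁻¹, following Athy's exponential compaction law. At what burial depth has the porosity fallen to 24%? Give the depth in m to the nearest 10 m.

Working in km (1 km = 1000 m; β in km⁻¹ = β in m⁻¹ × 1000):
Invert Athy's law: d = ln(n₀/n) / β
d = ln(0.69/0.24) / 0.51 = ln(2.875) / 0.51 = 1.0561 / 0.51 = 2.071 km

2070 m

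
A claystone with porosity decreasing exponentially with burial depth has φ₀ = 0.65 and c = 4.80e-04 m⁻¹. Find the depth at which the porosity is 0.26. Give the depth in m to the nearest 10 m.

1910 m

Working in km (1 km = 1000 m; c in km⁻¹ = c in m⁻¹ × 1000):
Invert Athy's law: Z = ln(φ₀/φ) / c
Z = ln(0.65/0.26) / 0.48 = ln(2.5) / 0.48 = 0.9163 / 0.48 = 1.909 km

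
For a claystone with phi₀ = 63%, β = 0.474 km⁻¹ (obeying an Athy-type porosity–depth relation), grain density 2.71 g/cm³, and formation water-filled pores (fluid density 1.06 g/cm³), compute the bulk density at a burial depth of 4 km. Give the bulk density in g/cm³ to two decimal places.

Porosity at depth: phi = 0.63·exp(−0.474×4) = 0.63×0.1502 = 0.0946
Bulk density: ρ_b = (1−phi)ρ_g + phi·ρ_f = 0.9054×2.71 + 0.0946×1.06
       = 2.454 + 0.100 = 2.554 g/cm³

2.55 g/cm³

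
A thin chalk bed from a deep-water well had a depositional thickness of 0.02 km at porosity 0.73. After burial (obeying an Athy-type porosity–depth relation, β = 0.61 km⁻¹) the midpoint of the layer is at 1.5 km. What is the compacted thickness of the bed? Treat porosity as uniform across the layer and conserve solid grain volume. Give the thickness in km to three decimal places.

0.008 km

Porosity at 1.5 km: phi = 0.73·exp(−0.61×1.5) = 0.2924
Solid-volume conservation: h(1−phi) = h₀(1−phi₀) ⇒ h = h₀·(1−phi₀)/(1−phi)
h = 0.02 × (1 − 0.73)/(1 − 0.2924) = 0.02 × 0.3816 = 0.0076 km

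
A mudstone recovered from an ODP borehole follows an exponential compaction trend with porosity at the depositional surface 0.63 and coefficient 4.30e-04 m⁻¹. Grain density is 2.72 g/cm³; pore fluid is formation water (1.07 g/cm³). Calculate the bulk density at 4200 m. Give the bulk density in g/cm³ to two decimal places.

Working in km (1 km = 1000 m; β in km⁻¹ = β in m⁻¹ × 1000):
Porosity at depth: φ = 0.63·exp(−0.43×4.2) = 0.63×0.1643 = 0.1035
Bulk density: ρ_b = (1−φ)ρ_g + φ·ρ_f = 0.8965×2.72 + 0.1035×1.07
       = 2.438 + 0.111 = 2.549 g/cm³

2.55 g/cm³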